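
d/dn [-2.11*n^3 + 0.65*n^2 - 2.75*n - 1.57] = -6.33*n^2 + 1.3*n - 2.75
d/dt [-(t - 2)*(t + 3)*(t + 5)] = -3*t^2 - 12*t + 1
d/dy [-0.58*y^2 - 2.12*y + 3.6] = -1.16*y - 2.12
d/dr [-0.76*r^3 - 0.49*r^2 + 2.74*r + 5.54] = -2.28*r^2 - 0.98*r + 2.74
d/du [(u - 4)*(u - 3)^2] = (u - 3)*(3*u - 11)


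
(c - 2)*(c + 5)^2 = c^3 + 8*c^2 + 5*c - 50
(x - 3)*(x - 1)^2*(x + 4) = x^4 - x^3 - 13*x^2 + 25*x - 12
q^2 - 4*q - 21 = (q - 7)*(q + 3)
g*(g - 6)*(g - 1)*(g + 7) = g^4 - 43*g^2 + 42*g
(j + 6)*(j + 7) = j^2 + 13*j + 42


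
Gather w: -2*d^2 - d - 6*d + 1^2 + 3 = -2*d^2 - 7*d + 4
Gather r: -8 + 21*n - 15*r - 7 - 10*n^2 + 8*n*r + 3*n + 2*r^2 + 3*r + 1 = -10*n^2 + 24*n + 2*r^2 + r*(8*n - 12) - 14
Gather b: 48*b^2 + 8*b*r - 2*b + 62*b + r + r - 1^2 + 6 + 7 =48*b^2 + b*(8*r + 60) + 2*r + 12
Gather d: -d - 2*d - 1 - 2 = -3*d - 3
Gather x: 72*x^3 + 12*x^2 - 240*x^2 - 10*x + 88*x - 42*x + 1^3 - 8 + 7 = 72*x^3 - 228*x^2 + 36*x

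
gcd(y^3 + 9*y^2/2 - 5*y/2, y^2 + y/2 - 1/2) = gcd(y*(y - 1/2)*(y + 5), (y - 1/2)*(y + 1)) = y - 1/2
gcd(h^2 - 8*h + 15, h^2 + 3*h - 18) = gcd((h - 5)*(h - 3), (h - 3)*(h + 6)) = h - 3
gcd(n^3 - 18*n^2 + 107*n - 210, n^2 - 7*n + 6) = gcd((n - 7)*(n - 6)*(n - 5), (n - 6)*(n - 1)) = n - 6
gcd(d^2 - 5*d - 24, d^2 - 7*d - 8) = d - 8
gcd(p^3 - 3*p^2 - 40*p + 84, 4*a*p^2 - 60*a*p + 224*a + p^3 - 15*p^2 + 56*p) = p - 7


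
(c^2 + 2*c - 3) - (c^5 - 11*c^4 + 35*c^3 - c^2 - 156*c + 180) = -c^5 + 11*c^4 - 35*c^3 + 2*c^2 + 158*c - 183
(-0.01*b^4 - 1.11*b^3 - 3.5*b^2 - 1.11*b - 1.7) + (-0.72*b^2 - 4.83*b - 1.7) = -0.01*b^4 - 1.11*b^3 - 4.22*b^2 - 5.94*b - 3.4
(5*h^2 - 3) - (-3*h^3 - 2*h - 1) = 3*h^3 + 5*h^2 + 2*h - 2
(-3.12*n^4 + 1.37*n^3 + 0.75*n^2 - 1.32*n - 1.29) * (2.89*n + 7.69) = -9.0168*n^5 - 20.0335*n^4 + 12.7028*n^3 + 1.9527*n^2 - 13.8789*n - 9.9201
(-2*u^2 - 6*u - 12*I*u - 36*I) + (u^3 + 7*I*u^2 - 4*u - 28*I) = u^3 - 2*u^2 + 7*I*u^2 - 10*u - 12*I*u - 64*I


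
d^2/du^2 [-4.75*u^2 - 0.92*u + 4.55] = -9.50000000000000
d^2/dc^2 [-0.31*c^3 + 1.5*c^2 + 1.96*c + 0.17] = 3.0 - 1.86*c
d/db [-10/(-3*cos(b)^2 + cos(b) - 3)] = 10*(6*cos(b) - 1)*sin(b)/(3*sin(b)^2 + cos(b) - 6)^2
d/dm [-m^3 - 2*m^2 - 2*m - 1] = -3*m^2 - 4*m - 2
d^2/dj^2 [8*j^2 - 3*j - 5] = 16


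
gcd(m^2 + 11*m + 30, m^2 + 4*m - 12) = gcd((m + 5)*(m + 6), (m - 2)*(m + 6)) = m + 6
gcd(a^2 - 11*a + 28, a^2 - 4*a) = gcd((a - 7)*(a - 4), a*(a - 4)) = a - 4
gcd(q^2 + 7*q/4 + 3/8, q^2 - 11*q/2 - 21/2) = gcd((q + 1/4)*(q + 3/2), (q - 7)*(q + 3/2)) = q + 3/2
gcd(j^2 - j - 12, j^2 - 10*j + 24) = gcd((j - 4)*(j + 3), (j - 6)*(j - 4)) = j - 4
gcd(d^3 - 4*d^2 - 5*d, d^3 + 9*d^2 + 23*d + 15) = d + 1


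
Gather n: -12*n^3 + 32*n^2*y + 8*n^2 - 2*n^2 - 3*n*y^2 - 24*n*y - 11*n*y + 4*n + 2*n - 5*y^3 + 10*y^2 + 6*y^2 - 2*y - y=-12*n^3 + n^2*(32*y + 6) + n*(-3*y^2 - 35*y + 6) - 5*y^3 + 16*y^2 - 3*y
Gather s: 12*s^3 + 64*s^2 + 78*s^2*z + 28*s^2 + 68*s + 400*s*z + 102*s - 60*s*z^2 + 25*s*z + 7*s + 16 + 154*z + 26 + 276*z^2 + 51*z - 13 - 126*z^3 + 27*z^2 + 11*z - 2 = 12*s^3 + s^2*(78*z + 92) + s*(-60*z^2 + 425*z + 177) - 126*z^3 + 303*z^2 + 216*z + 27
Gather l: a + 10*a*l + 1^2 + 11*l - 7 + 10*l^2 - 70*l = a + 10*l^2 + l*(10*a - 59) - 6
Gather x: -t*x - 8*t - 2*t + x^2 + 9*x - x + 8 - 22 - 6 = -10*t + x^2 + x*(8 - t) - 20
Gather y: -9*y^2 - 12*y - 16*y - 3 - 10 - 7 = -9*y^2 - 28*y - 20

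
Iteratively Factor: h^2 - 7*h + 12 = (h - 4)*(h - 3)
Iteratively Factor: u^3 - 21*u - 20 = (u + 1)*(u^2 - u - 20) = (u - 5)*(u + 1)*(u + 4)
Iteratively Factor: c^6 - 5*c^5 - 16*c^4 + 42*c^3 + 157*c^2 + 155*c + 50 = (c + 1)*(c^5 - 6*c^4 - 10*c^3 + 52*c^2 + 105*c + 50) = (c - 5)*(c + 1)*(c^4 - c^3 - 15*c^2 - 23*c - 10) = (c - 5)*(c + 1)*(c + 2)*(c^3 - 3*c^2 - 9*c - 5) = (c - 5)*(c + 1)^2*(c + 2)*(c^2 - 4*c - 5) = (c - 5)*(c + 1)^3*(c + 2)*(c - 5)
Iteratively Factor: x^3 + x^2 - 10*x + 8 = (x - 1)*(x^2 + 2*x - 8) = (x - 1)*(x + 4)*(x - 2)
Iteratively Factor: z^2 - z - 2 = (z - 2)*(z + 1)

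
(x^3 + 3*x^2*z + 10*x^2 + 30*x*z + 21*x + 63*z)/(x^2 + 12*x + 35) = (x^2 + 3*x*z + 3*x + 9*z)/(x + 5)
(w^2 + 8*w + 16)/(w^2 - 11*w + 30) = (w^2 + 8*w + 16)/(w^2 - 11*w + 30)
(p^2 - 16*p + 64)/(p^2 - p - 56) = (p - 8)/(p + 7)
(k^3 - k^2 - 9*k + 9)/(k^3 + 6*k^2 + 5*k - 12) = (k - 3)/(k + 4)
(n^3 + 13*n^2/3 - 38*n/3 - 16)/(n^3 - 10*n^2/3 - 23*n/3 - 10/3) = (3*n^2 + 10*n - 48)/(3*n^2 - 13*n - 10)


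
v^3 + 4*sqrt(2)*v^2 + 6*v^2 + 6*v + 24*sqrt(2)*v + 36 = (v + 6)*(v + sqrt(2))*(v + 3*sqrt(2))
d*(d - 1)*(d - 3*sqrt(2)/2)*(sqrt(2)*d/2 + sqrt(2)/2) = sqrt(2)*d^4/2 - 3*d^3/2 - sqrt(2)*d^2/2 + 3*d/2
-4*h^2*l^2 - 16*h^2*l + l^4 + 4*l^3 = l*(-2*h + l)*(2*h + l)*(l + 4)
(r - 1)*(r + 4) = r^2 + 3*r - 4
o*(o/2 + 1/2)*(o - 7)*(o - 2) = o^4/2 - 4*o^3 + 5*o^2/2 + 7*o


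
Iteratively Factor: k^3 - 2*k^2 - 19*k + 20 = (k - 1)*(k^2 - k - 20) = (k - 5)*(k - 1)*(k + 4)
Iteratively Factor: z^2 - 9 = (z - 3)*(z + 3)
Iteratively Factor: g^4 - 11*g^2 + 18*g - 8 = (g - 2)*(g^3 + 2*g^2 - 7*g + 4) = (g - 2)*(g + 4)*(g^2 - 2*g + 1) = (g - 2)*(g - 1)*(g + 4)*(g - 1)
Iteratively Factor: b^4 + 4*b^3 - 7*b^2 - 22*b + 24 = (b - 1)*(b^3 + 5*b^2 - 2*b - 24) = (b - 2)*(b - 1)*(b^2 + 7*b + 12) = (b - 2)*(b - 1)*(b + 4)*(b + 3)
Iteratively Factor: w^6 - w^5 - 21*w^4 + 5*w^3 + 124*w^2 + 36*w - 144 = (w - 3)*(w^5 + 2*w^4 - 15*w^3 - 40*w^2 + 4*w + 48) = (w - 3)*(w - 1)*(w^4 + 3*w^3 - 12*w^2 - 52*w - 48) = (w - 4)*(w - 3)*(w - 1)*(w^3 + 7*w^2 + 16*w + 12) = (w - 4)*(w - 3)*(w - 1)*(w + 2)*(w^2 + 5*w + 6) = (w - 4)*(w - 3)*(w - 1)*(w + 2)^2*(w + 3)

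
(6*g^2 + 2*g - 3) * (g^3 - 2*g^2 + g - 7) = 6*g^5 - 10*g^4 - g^3 - 34*g^2 - 17*g + 21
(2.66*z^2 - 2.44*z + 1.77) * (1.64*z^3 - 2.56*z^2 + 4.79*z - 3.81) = 4.3624*z^5 - 10.8112*z^4 + 21.8906*z^3 - 26.3534*z^2 + 17.7747*z - 6.7437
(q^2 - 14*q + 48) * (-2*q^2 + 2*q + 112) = -2*q^4 + 30*q^3 - 12*q^2 - 1472*q + 5376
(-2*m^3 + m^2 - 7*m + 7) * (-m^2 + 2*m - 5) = 2*m^5 - 5*m^4 + 19*m^3 - 26*m^2 + 49*m - 35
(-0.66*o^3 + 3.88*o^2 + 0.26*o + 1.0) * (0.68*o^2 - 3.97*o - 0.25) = -0.4488*o^5 + 5.2586*o^4 - 15.0618*o^3 - 1.3222*o^2 - 4.035*o - 0.25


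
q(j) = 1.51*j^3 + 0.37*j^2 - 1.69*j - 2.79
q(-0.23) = -2.40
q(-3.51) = -57.60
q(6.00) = 326.55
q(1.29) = -1.11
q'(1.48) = 9.33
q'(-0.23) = -1.62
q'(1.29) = 6.80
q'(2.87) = 37.75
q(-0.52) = -2.02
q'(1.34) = 7.44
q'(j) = 4.53*j^2 + 0.74*j - 1.69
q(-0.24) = -2.38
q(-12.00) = -2538.51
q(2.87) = 31.10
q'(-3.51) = 51.52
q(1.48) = 0.41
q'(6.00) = 165.83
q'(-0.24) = -1.61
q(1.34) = -0.76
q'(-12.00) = 641.75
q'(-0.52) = -0.85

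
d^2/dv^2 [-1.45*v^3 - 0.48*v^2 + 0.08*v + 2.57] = -8.7*v - 0.96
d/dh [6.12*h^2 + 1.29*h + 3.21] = 12.24*h + 1.29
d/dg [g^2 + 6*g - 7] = 2*g + 6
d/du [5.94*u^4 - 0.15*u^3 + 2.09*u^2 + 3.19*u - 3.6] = 23.76*u^3 - 0.45*u^2 + 4.18*u + 3.19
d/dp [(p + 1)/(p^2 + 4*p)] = (p*(p + 4) - 2*(p + 1)*(p + 2))/(p^2*(p + 4)^2)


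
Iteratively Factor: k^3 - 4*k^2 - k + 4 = (k + 1)*(k^2 - 5*k + 4) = (k - 4)*(k + 1)*(k - 1)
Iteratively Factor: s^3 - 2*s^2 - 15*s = (s + 3)*(s^2 - 5*s) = (s - 5)*(s + 3)*(s)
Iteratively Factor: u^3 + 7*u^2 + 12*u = (u + 3)*(u^2 + 4*u) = u*(u + 3)*(u + 4)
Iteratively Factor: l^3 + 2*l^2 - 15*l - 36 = (l + 3)*(l^2 - l - 12) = (l + 3)^2*(l - 4)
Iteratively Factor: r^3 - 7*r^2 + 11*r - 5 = (r - 1)*(r^2 - 6*r + 5) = (r - 1)^2*(r - 5)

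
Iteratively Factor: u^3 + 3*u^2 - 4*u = (u - 1)*(u^2 + 4*u) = (u - 1)*(u + 4)*(u)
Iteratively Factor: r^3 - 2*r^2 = (r)*(r^2 - 2*r) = r*(r - 2)*(r)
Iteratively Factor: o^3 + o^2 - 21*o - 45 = (o + 3)*(o^2 - 2*o - 15) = (o + 3)^2*(o - 5)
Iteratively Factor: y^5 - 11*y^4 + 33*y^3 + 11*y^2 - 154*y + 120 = (y - 3)*(y^4 - 8*y^3 + 9*y^2 + 38*y - 40) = (y - 3)*(y + 2)*(y^3 - 10*y^2 + 29*y - 20) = (y - 5)*(y - 3)*(y + 2)*(y^2 - 5*y + 4) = (y - 5)*(y - 4)*(y - 3)*(y + 2)*(y - 1)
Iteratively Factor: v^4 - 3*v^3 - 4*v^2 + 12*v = (v - 3)*(v^3 - 4*v) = v*(v - 3)*(v^2 - 4) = v*(v - 3)*(v + 2)*(v - 2)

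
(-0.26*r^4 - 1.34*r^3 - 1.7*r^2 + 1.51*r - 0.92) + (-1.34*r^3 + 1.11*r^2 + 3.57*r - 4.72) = -0.26*r^4 - 2.68*r^3 - 0.59*r^2 + 5.08*r - 5.64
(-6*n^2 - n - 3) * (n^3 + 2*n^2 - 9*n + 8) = -6*n^5 - 13*n^4 + 49*n^3 - 45*n^2 + 19*n - 24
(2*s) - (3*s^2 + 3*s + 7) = -3*s^2 - s - 7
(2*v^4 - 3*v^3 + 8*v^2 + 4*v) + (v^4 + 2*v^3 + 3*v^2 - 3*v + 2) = 3*v^4 - v^3 + 11*v^2 + v + 2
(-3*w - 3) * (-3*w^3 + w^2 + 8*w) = 9*w^4 + 6*w^3 - 27*w^2 - 24*w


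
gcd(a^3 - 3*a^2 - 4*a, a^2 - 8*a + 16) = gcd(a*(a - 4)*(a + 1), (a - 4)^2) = a - 4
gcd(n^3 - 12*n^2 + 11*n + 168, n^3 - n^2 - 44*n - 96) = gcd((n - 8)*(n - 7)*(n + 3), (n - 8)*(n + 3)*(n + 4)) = n^2 - 5*n - 24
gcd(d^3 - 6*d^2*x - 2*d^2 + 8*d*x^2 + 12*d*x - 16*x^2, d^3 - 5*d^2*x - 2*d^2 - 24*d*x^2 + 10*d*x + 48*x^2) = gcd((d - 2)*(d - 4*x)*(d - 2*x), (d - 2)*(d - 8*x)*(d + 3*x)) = d - 2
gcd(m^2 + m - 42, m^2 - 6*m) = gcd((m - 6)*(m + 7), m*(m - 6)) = m - 6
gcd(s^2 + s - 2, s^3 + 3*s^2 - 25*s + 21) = s - 1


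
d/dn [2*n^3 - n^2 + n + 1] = 6*n^2 - 2*n + 1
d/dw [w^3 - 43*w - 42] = 3*w^2 - 43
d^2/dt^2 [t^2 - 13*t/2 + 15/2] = 2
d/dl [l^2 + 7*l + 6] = 2*l + 7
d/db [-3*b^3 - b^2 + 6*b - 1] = -9*b^2 - 2*b + 6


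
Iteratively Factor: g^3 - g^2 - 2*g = (g + 1)*(g^2 - 2*g) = (g - 2)*(g + 1)*(g)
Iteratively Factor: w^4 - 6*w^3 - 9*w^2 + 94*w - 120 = (w + 4)*(w^3 - 10*w^2 + 31*w - 30) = (w - 5)*(w + 4)*(w^2 - 5*w + 6) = (w - 5)*(w - 2)*(w + 4)*(w - 3)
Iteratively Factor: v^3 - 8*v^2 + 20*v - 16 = (v - 2)*(v^2 - 6*v + 8) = (v - 4)*(v - 2)*(v - 2)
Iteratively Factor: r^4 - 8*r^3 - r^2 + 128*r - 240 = (r - 3)*(r^3 - 5*r^2 - 16*r + 80) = (r - 5)*(r - 3)*(r^2 - 16) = (r - 5)*(r - 3)*(r + 4)*(r - 4)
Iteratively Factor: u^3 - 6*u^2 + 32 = (u + 2)*(u^2 - 8*u + 16) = (u - 4)*(u + 2)*(u - 4)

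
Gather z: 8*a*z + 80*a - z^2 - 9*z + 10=80*a - z^2 + z*(8*a - 9) + 10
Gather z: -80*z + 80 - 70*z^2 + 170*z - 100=-70*z^2 + 90*z - 20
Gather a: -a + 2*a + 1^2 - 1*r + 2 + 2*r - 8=a + r - 5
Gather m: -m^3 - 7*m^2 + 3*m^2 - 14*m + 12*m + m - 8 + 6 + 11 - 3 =-m^3 - 4*m^2 - m + 6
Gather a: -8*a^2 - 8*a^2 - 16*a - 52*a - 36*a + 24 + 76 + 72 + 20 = -16*a^2 - 104*a + 192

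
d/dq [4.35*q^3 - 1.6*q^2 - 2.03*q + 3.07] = 13.05*q^2 - 3.2*q - 2.03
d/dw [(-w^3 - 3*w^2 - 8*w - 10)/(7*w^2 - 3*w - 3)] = (-7*w^4 + 6*w^3 + 74*w^2 + 158*w - 6)/(49*w^4 - 42*w^3 - 33*w^2 + 18*w + 9)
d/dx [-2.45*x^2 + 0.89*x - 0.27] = 0.89 - 4.9*x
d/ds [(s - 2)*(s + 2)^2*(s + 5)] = 4*s^3 + 21*s^2 + 12*s - 28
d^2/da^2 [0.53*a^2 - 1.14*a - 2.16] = 1.06000000000000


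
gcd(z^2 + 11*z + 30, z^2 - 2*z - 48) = z + 6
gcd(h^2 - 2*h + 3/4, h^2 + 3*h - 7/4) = h - 1/2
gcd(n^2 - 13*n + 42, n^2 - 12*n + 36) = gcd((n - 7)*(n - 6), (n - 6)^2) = n - 6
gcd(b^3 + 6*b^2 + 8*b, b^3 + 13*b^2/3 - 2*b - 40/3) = b^2 + 6*b + 8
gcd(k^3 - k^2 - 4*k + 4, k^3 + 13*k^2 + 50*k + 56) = k + 2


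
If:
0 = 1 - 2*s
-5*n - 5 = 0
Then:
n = -1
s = 1/2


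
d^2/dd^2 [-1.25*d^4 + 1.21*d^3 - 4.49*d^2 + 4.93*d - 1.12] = -15.0*d^2 + 7.26*d - 8.98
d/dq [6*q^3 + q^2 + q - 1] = 18*q^2 + 2*q + 1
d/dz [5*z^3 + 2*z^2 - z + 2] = 15*z^2 + 4*z - 1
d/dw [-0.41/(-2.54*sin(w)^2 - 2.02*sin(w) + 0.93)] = -(2.0828*sin(w) + 0.8282)*cos(w)/(2.54*sin(w)^2 + 2.02*sin(w) - 0.93)^2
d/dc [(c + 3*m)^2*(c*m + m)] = m*(c + 3*m)*(3*c + 3*m + 2)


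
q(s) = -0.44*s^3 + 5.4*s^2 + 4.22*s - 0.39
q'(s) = -1.32*s^2 + 10.8*s + 4.22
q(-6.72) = 348.63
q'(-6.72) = -127.97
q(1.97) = 25.52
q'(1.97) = 20.37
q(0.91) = 7.59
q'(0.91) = 12.95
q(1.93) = 24.71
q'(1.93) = 20.15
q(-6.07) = 271.36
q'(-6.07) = -109.97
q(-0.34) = -1.18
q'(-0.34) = 0.40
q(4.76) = 94.59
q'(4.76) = 25.72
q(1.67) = 19.67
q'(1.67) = 18.57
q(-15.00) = 2636.31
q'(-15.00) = -454.78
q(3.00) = 48.99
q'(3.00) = 24.74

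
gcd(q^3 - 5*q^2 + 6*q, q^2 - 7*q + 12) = q - 3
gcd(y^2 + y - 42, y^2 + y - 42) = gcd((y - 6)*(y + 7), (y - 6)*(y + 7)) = y^2 + y - 42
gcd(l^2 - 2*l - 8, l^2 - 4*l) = l - 4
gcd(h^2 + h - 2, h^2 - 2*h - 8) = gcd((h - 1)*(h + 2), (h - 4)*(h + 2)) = h + 2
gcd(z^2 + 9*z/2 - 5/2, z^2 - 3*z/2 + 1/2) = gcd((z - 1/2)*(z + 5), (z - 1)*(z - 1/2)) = z - 1/2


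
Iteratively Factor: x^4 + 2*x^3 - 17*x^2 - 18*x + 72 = (x - 3)*(x^3 + 5*x^2 - 2*x - 24) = (x - 3)*(x - 2)*(x^2 + 7*x + 12) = (x - 3)*(x - 2)*(x + 4)*(x + 3)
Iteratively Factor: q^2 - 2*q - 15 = (q - 5)*(q + 3)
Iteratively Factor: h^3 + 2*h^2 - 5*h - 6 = (h - 2)*(h^2 + 4*h + 3) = (h - 2)*(h + 3)*(h + 1)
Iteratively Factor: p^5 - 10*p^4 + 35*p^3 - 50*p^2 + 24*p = (p)*(p^4 - 10*p^3 + 35*p^2 - 50*p + 24) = p*(p - 2)*(p^3 - 8*p^2 + 19*p - 12) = p*(p - 3)*(p - 2)*(p^2 - 5*p + 4) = p*(p - 3)*(p - 2)*(p - 1)*(p - 4)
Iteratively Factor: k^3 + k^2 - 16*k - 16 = (k - 4)*(k^2 + 5*k + 4) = (k - 4)*(k + 4)*(k + 1)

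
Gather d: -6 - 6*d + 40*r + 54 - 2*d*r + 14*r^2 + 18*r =d*(-2*r - 6) + 14*r^2 + 58*r + 48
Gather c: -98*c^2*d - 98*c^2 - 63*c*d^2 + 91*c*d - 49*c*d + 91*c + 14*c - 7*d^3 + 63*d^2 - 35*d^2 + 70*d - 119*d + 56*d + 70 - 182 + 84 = c^2*(-98*d - 98) + c*(-63*d^2 + 42*d + 105) - 7*d^3 + 28*d^2 + 7*d - 28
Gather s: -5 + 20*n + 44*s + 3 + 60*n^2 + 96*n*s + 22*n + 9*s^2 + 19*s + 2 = 60*n^2 + 42*n + 9*s^2 + s*(96*n + 63)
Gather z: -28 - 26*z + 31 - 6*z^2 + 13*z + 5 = -6*z^2 - 13*z + 8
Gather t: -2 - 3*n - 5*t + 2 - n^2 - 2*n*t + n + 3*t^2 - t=-n^2 - 2*n + 3*t^2 + t*(-2*n - 6)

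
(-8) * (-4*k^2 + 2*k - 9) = 32*k^2 - 16*k + 72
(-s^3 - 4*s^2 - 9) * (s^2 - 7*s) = -s^5 + 3*s^4 + 28*s^3 - 9*s^2 + 63*s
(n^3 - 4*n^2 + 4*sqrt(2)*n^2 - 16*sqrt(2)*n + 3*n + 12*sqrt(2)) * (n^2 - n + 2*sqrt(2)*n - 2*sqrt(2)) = n^5 - 5*n^4 + 6*sqrt(2)*n^4 - 30*sqrt(2)*n^3 + 23*n^3 - 83*n^2 + 42*sqrt(2)*n^2 - 18*sqrt(2)*n + 112*n - 48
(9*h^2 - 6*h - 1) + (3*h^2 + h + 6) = 12*h^2 - 5*h + 5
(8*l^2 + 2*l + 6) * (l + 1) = 8*l^3 + 10*l^2 + 8*l + 6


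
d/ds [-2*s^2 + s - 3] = 1 - 4*s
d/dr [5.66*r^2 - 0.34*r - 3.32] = 11.32*r - 0.34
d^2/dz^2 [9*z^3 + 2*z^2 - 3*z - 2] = 54*z + 4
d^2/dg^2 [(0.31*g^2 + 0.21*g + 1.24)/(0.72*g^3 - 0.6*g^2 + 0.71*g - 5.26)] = (0.321408*g^6 + 0.653184*g^5 + 6.21864*g^4 + 8.06618400000001*g^3 + 10.155312*g^2 + 21.030768*g + 12.145732)/(0.373248*g^9 - 0.93312*g^8 + 1.881792*g^7 - 10.236672*g^6 + 15.489576*g^5 - 22.721652*g^4 + 73.564487*g^3 - 57.756378*g^2 + 58.931988*g - 145.531576)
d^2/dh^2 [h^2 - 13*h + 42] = 2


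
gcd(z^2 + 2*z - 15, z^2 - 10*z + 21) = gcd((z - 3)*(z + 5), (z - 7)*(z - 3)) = z - 3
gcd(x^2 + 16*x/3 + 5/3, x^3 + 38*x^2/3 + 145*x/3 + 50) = x + 5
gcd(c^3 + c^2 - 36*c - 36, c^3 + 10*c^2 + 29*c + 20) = c + 1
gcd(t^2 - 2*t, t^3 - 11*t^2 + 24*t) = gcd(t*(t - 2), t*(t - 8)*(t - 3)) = t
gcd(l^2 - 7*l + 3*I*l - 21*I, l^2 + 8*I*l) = 1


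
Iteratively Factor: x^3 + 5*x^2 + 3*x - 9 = (x - 1)*(x^2 + 6*x + 9) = (x - 1)*(x + 3)*(x + 3)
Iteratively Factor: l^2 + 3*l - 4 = (l - 1)*(l + 4)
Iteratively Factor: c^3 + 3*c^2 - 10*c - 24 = (c + 2)*(c^2 + c - 12) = (c - 3)*(c + 2)*(c + 4)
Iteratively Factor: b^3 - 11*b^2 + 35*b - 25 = (b - 5)*(b^2 - 6*b + 5) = (b - 5)*(b - 1)*(b - 5)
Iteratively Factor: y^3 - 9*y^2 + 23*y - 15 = (y - 3)*(y^2 - 6*y + 5) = (y - 3)*(y - 1)*(y - 5)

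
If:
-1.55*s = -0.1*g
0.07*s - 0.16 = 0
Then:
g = 35.43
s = 2.29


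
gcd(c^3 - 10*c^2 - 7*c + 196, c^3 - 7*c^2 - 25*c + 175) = c - 7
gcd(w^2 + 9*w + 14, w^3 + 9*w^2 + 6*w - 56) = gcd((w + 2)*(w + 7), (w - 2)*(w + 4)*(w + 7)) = w + 7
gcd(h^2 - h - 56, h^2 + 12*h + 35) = h + 7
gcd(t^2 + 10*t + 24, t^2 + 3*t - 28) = 1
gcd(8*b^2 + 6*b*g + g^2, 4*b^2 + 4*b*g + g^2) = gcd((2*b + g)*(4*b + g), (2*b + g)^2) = 2*b + g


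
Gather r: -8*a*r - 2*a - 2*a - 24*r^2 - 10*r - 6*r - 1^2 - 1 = -4*a - 24*r^2 + r*(-8*a - 16) - 2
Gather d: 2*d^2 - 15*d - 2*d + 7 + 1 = 2*d^2 - 17*d + 8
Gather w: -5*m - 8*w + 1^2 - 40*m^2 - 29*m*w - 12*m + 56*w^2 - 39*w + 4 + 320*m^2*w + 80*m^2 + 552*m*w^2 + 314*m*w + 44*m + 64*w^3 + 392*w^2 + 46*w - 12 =40*m^2 + 27*m + 64*w^3 + w^2*(552*m + 448) + w*(320*m^2 + 285*m - 1) - 7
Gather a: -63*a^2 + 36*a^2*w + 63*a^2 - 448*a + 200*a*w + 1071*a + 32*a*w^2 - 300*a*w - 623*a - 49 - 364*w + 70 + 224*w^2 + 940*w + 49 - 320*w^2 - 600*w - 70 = 36*a^2*w + a*(32*w^2 - 100*w) - 96*w^2 - 24*w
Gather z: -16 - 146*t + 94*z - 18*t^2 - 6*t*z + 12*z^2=-18*t^2 - 146*t + 12*z^2 + z*(94 - 6*t) - 16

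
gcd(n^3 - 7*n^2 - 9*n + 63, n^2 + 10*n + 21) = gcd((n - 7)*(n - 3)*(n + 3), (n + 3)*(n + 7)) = n + 3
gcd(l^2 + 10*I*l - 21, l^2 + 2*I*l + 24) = 1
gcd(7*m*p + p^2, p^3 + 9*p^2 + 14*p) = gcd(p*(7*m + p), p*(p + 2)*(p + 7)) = p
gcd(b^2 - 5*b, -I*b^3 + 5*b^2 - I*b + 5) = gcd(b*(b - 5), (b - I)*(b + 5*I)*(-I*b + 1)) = 1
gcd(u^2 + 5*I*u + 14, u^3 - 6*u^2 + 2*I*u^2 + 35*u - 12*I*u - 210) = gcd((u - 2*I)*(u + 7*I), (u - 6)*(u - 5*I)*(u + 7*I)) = u + 7*I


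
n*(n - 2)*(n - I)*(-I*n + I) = -I*n^4 - n^3 + 3*I*n^3 + 3*n^2 - 2*I*n^2 - 2*n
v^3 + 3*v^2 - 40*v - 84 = (v - 6)*(v + 2)*(v + 7)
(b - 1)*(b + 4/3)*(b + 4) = b^3 + 13*b^2/3 - 16/3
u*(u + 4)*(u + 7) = u^3 + 11*u^2 + 28*u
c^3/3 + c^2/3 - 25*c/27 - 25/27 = (c/3 + 1/3)*(c - 5/3)*(c + 5/3)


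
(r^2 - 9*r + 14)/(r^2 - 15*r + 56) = (r - 2)/(r - 8)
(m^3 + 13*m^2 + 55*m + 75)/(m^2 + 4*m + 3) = (m^2 + 10*m + 25)/(m + 1)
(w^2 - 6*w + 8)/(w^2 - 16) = (w - 2)/(w + 4)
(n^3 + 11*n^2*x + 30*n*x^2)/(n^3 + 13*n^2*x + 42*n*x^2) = (n + 5*x)/(n + 7*x)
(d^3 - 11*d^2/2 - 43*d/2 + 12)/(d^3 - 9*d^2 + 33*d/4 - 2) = 2*(d + 3)/(2*d - 1)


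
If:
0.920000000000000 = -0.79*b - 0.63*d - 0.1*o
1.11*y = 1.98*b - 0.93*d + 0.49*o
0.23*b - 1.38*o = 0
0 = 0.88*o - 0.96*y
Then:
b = -0.44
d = -0.90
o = -0.07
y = -0.07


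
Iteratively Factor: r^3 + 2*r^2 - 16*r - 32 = (r + 2)*(r^2 - 16) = (r - 4)*(r + 2)*(r + 4)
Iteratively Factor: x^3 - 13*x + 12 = (x + 4)*(x^2 - 4*x + 3) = (x - 1)*(x + 4)*(x - 3)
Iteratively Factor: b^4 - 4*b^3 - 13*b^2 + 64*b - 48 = (b - 1)*(b^3 - 3*b^2 - 16*b + 48) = (b - 4)*(b - 1)*(b^2 + b - 12) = (b - 4)*(b - 3)*(b - 1)*(b + 4)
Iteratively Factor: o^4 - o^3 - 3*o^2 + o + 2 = (o + 1)*(o^3 - 2*o^2 - o + 2) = (o - 2)*(o + 1)*(o^2 - 1) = (o - 2)*(o - 1)*(o + 1)*(o + 1)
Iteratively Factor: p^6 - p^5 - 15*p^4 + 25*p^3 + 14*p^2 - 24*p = (p + 1)*(p^5 - 2*p^4 - 13*p^3 + 38*p^2 - 24*p) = (p + 1)*(p + 4)*(p^4 - 6*p^3 + 11*p^2 - 6*p) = (p - 3)*(p + 1)*(p + 4)*(p^3 - 3*p^2 + 2*p) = (p - 3)*(p - 2)*(p + 1)*(p + 4)*(p^2 - p) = (p - 3)*(p - 2)*(p - 1)*(p + 1)*(p + 4)*(p)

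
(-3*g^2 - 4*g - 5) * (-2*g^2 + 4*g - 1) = 6*g^4 - 4*g^3 - 3*g^2 - 16*g + 5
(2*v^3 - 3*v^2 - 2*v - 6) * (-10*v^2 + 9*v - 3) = -20*v^5 + 48*v^4 - 13*v^3 + 51*v^2 - 48*v + 18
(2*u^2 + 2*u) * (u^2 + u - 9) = 2*u^4 + 4*u^3 - 16*u^2 - 18*u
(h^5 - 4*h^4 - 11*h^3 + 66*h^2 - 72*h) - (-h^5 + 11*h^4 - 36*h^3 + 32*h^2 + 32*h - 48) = 2*h^5 - 15*h^4 + 25*h^3 + 34*h^2 - 104*h + 48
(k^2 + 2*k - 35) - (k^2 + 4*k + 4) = -2*k - 39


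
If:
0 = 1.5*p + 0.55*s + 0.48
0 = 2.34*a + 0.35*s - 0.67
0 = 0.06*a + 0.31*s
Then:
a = 0.29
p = -0.30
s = -0.06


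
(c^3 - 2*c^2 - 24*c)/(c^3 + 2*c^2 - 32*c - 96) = c/(c + 4)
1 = 1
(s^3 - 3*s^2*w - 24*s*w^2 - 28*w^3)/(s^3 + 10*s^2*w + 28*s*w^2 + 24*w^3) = (s - 7*w)/(s + 6*w)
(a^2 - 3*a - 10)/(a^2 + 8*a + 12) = (a - 5)/(a + 6)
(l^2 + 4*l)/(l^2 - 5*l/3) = 3*(l + 4)/(3*l - 5)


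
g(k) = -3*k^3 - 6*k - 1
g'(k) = -9*k^2 - 6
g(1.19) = -13.20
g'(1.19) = -18.74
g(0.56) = -4.89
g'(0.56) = -8.82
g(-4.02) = 218.01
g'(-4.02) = -151.44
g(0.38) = -3.44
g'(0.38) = -7.30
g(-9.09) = 2306.81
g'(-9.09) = -749.65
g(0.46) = -4.05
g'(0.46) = -7.90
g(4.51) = -303.26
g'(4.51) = -189.06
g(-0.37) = 1.37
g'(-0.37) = -7.23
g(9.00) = -2242.00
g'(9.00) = -735.00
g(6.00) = -685.00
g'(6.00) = -330.00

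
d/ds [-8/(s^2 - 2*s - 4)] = 16*(s - 1)/(-s^2 + 2*s + 4)^2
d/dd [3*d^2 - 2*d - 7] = 6*d - 2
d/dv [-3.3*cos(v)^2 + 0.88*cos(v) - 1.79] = (6.6*cos(v) - 0.88)*sin(v)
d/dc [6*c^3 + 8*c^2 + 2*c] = 18*c^2 + 16*c + 2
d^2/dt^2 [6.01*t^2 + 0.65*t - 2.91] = 12.0200000000000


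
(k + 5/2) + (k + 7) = 2*k + 19/2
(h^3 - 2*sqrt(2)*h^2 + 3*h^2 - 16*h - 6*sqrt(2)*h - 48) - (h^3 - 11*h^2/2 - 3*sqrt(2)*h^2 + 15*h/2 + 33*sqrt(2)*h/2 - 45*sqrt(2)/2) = sqrt(2)*h^2 + 17*h^2/2 - 45*sqrt(2)*h/2 - 47*h/2 - 48 + 45*sqrt(2)/2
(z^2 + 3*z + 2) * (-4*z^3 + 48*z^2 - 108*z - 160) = -4*z^5 + 36*z^4 + 28*z^3 - 388*z^2 - 696*z - 320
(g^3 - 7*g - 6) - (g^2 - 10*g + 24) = g^3 - g^2 + 3*g - 30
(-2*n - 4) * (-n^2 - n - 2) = 2*n^3 + 6*n^2 + 8*n + 8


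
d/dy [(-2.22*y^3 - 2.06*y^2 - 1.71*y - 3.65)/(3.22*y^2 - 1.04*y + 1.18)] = (-7.1484*y^4 + 4.6176*y^3 - 0.210199999999999*y^2 + 18.6444*y - 5.8138)/(10.3684*y^4 - 6.6976*y^3 + 8.6808*y^2 - 2.4544*y + 1.3924)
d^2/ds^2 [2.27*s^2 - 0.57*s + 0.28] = 4.54000000000000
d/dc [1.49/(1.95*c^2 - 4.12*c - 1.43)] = (6.1388 - 5.811*c)/(-1.95*c^2 + 4.12*c + 1.43)^2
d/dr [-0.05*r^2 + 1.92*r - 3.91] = 1.92 - 0.1*r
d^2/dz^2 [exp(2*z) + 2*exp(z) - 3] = (4*exp(z) + 2)*exp(z)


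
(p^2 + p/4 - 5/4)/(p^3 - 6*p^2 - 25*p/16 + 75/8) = 4*(p - 1)/(4*p^2 - 29*p + 30)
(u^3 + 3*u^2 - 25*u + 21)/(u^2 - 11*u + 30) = (u^3 + 3*u^2 - 25*u + 21)/(u^2 - 11*u + 30)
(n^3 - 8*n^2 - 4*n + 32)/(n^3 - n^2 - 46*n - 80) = (n - 2)/(n + 5)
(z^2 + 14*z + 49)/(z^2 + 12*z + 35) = (z + 7)/(z + 5)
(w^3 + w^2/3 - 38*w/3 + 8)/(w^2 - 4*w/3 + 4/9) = 3*(w^2 + w - 12)/(3*w - 2)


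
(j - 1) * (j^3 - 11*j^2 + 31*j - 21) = j^4 - 12*j^3 + 42*j^2 - 52*j + 21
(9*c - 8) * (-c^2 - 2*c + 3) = -9*c^3 - 10*c^2 + 43*c - 24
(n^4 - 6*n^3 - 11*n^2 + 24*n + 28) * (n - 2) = n^5 - 8*n^4 + n^3 + 46*n^2 - 20*n - 56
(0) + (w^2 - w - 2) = w^2 - w - 2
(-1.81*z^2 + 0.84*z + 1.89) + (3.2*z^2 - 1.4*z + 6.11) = 1.39*z^2 - 0.56*z + 8.0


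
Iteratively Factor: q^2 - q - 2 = (q - 2)*(q + 1)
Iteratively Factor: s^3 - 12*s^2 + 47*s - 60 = (s - 5)*(s^2 - 7*s + 12) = (s - 5)*(s - 4)*(s - 3)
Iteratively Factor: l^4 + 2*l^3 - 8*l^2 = (l + 4)*(l^3 - 2*l^2) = l*(l + 4)*(l^2 - 2*l) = l^2*(l + 4)*(l - 2)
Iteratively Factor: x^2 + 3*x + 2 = (x + 1)*(x + 2)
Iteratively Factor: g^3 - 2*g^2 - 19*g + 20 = (g - 1)*(g^2 - g - 20) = (g - 5)*(g - 1)*(g + 4)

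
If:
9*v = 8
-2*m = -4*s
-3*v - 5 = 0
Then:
No Solution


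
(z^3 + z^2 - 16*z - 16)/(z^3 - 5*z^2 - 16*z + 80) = (z + 1)/(z - 5)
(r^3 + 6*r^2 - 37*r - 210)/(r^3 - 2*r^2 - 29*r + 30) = (r + 7)/(r - 1)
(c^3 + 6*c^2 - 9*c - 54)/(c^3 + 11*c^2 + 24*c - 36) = (c^2 - 9)/(c^2 + 5*c - 6)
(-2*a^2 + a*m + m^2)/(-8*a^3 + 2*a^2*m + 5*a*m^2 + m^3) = 1/(4*a + m)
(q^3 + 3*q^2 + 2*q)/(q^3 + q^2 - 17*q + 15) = q*(q^2 + 3*q + 2)/(q^3 + q^2 - 17*q + 15)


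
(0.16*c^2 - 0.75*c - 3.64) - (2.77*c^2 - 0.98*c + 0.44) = -2.61*c^2 + 0.23*c - 4.08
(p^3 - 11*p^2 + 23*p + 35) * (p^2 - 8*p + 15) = p^5 - 19*p^4 + 126*p^3 - 314*p^2 + 65*p + 525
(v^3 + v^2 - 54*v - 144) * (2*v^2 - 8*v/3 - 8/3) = 2*v^5 - 2*v^4/3 - 340*v^3/3 - 440*v^2/3 + 528*v + 384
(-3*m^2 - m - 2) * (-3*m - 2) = 9*m^3 + 9*m^2 + 8*m + 4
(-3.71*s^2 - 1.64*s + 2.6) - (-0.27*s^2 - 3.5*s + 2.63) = -3.44*s^2 + 1.86*s - 0.0299999999999998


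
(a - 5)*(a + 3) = a^2 - 2*a - 15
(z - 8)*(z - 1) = z^2 - 9*z + 8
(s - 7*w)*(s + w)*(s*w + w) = s^3*w - 6*s^2*w^2 + s^2*w - 7*s*w^3 - 6*s*w^2 - 7*w^3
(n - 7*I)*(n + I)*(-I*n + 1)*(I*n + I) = n^4 + n^3 - 5*I*n^3 + 13*n^2 - 5*I*n^2 + 13*n + 7*I*n + 7*I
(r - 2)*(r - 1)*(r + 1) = r^3 - 2*r^2 - r + 2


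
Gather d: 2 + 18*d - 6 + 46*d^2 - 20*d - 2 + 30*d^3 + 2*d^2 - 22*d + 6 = 30*d^3 + 48*d^2 - 24*d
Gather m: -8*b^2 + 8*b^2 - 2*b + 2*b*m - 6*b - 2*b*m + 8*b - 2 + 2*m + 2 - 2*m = 0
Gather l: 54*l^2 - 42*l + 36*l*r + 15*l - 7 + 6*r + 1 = 54*l^2 + l*(36*r - 27) + 6*r - 6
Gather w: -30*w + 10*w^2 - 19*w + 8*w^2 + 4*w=18*w^2 - 45*w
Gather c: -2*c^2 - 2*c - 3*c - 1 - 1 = -2*c^2 - 5*c - 2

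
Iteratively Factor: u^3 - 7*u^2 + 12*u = (u - 4)*(u^2 - 3*u) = (u - 4)*(u - 3)*(u)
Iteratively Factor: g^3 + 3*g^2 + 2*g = (g + 2)*(g^2 + g) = (g + 1)*(g + 2)*(g)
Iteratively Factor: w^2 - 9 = (w - 3)*(w + 3)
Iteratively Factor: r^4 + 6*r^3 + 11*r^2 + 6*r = (r + 3)*(r^3 + 3*r^2 + 2*r) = (r + 1)*(r + 3)*(r^2 + 2*r) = r*(r + 1)*(r + 3)*(r + 2)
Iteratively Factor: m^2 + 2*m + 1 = (m + 1)*(m + 1)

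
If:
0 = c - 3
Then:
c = 3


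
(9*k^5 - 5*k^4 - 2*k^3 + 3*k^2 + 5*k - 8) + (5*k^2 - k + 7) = 9*k^5 - 5*k^4 - 2*k^3 + 8*k^2 + 4*k - 1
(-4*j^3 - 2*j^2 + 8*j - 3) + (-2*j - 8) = -4*j^3 - 2*j^2 + 6*j - 11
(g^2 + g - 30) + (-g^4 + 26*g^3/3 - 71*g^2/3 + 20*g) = -g^4 + 26*g^3/3 - 68*g^2/3 + 21*g - 30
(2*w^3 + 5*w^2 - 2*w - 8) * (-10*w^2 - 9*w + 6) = -20*w^5 - 68*w^4 - 13*w^3 + 128*w^2 + 60*w - 48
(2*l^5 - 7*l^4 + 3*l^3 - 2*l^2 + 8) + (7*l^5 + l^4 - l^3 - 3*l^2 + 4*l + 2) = 9*l^5 - 6*l^4 + 2*l^3 - 5*l^2 + 4*l + 10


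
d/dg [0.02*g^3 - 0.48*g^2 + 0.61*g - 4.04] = 0.06*g^2 - 0.96*g + 0.61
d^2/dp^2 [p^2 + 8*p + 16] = 2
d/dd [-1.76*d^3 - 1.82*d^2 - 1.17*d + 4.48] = -5.28*d^2 - 3.64*d - 1.17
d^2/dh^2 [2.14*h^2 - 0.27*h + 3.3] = 4.28000000000000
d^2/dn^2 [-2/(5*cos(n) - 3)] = 10*(-5*sin(n)^2 + 3*cos(n) - 5)/(5*cos(n) - 3)^3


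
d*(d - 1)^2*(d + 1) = d^4 - d^3 - d^2 + d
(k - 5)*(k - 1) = k^2 - 6*k + 5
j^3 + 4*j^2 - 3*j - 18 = (j - 2)*(j + 3)^2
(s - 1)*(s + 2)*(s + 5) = s^3 + 6*s^2 + 3*s - 10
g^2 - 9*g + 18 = (g - 6)*(g - 3)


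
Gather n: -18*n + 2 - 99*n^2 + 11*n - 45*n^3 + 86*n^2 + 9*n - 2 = -45*n^3 - 13*n^2 + 2*n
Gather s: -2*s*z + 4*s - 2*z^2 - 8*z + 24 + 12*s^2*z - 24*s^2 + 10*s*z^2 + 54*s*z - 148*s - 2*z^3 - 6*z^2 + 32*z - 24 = s^2*(12*z - 24) + s*(10*z^2 + 52*z - 144) - 2*z^3 - 8*z^2 + 24*z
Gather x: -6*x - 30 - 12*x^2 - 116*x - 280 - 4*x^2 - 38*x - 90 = -16*x^2 - 160*x - 400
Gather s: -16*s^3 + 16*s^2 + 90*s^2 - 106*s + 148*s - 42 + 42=-16*s^3 + 106*s^2 + 42*s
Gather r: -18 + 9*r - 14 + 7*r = 16*r - 32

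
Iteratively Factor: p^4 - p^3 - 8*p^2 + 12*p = (p)*(p^3 - p^2 - 8*p + 12) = p*(p - 2)*(p^2 + p - 6) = p*(p - 2)^2*(p + 3)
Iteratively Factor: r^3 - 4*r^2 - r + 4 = (r - 4)*(r^2 - 1) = (r - 4)*(r + 1)*(r - 1)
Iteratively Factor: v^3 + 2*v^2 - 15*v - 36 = (v + 3)*(v^2 - v - 12) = (v - 4)*(v + 3)*(v + 3)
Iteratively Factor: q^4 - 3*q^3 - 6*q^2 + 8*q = (q + 2)*(q^3 - 5*q^2 + 4*q) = q*(q + 2)*(q^2 - 5*q + 4) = q*(q - 4)*(q + 2)*(q - 1)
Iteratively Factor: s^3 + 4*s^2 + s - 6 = (s + 3)*(s^2 + s - 2) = (s + 2)*(s + 3)*(s - 1)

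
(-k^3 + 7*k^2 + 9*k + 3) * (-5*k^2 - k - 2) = 5*k^5 - 34*k^4 - 50*k^3 - 38*k^2 - 21*k - 6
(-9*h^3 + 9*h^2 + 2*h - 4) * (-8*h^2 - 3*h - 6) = 72*h^5 - 45*h^4 + 11*h^3 - 28*h^2 + 24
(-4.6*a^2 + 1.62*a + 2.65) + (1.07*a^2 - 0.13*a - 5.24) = -3.53*a^2 + 1.49*a - 2.59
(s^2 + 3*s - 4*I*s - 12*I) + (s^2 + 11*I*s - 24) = 2*s^2 + 3*s + 7*I*s - 24 - 12*I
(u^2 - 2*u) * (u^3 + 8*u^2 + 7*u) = u^5 + 6*u^4 - 9*u^3 - 14*u^2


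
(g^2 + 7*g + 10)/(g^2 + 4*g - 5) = (g + 2)/(g - 1)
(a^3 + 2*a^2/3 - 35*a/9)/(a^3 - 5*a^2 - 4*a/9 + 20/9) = a*(9*a^2 + 6*a - 35)/(9*a^3 - 45*a^2 - 4*a + 20)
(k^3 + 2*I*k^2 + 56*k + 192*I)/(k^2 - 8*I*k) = k + 10*I - 24/k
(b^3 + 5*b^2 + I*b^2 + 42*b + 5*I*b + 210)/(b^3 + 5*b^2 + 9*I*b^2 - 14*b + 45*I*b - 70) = (b - 6*I)/(b + 2*I)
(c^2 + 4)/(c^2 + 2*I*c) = (c - 2*I)/c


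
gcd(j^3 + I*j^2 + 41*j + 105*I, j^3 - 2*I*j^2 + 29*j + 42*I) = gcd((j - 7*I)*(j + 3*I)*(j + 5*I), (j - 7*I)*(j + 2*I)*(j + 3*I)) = j^2 - 4*I*j + 21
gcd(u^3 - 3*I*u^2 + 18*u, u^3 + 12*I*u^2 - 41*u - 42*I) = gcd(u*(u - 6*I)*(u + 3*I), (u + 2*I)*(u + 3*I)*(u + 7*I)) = u + 3*I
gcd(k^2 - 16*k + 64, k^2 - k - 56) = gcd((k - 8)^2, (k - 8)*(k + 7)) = k - 8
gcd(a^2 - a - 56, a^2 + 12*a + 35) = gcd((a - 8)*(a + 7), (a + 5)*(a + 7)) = a + 7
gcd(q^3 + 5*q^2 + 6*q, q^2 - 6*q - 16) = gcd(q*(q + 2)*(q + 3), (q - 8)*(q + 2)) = q + 2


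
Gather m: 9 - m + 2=11 - m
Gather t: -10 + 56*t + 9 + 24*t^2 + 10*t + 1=24*t^2 + 66*t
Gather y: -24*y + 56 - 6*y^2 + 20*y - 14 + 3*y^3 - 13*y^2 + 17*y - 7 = 3*y^3 - 19*y^2 + 13*y + 35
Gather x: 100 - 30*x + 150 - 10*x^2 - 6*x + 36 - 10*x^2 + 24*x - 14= -20*x^2 - 12*x + 272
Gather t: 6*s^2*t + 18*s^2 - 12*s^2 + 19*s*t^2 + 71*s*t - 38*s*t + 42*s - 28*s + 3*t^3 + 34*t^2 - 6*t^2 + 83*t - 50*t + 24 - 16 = 6*s^2 + 14*s + 3*t^3 + t^2*(19*s + 28) + t*(6*s^2 + 33*s + 33) + 8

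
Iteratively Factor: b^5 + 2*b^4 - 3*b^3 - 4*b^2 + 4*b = (b)*(b^4 + 2*b^3 - 3*b^2 - 4*b + 4) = b*(b - 1)*(b^3 + 3*b^2 - 4) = b*(b - 1)*(b + 2)*(b^2 + b - 2) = b*(b - 1)^2*(b + 2)*(b + 2)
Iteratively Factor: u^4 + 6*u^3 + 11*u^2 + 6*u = (u)*(u^3 + 6*u^2 + 11*u + 6) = u*(u + 3)*(u^2 + 3*u + 2) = u*(u + 1)*(u + 3)*(u + 2)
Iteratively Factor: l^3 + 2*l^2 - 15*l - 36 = (l + 3)*(l^2 - l - 12) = (l - 4)*(l + 3)*(l + 3)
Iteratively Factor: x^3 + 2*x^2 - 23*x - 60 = (x + 3)*(x^2 - x - 20) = (x - 5)*(x + 3)*(x + 4)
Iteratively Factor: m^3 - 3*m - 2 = (m + 1)*(m^2 - m - 2) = (m + 1)^2*(m - 2)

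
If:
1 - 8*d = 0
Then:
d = 1/8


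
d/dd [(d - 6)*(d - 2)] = 2*d - 8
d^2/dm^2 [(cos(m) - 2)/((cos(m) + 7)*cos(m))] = (15*sin(m)^4/cos(m)^3 + sin(m)^2 + 43 + 116/cos(m) - 84/cos(m)^2 - 211/cos(m)^3)/(cos(m) + 7)^3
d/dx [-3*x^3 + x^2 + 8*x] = -9*x^2 + 2*x + 8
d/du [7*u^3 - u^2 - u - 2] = 21*u^2 - 2*u - 1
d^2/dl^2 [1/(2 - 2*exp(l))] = (exp(l) + 1)*exp(l)/(2*(1 - exp(l))^3)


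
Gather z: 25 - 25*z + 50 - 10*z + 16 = 91 - 35*z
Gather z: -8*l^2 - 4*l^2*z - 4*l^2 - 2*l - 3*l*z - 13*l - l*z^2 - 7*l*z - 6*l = -12*l^2 - l*z^2 - 21*l + z*(-4*l^2 - 10*l)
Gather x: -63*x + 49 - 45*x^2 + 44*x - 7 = -45*x^2 - 19*x + 42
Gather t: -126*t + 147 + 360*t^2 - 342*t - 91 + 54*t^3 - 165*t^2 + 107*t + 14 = 54*t^3 + 195*t^2 - 361*t + 70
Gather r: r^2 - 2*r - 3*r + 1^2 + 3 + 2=r^2 - 5*r + 6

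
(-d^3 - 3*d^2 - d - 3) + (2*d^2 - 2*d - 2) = -d^3 - d^2 - 3*d - 5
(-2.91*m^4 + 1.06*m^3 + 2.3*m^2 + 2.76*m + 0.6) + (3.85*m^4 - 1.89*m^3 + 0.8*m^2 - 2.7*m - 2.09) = 0.94*m^4 - 0.83*m^3 + 3.1*m^2 + 0.0599999999999996*m - 1.49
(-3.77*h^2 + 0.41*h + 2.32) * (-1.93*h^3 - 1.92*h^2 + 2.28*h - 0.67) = 7.2761*h^5 + 6.4471*h^4 - 13.8604*h^3 - 0.9937*h^2 + 5.0149*h - 1.5544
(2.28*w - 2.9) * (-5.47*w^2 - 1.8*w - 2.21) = -12.4716*w^3 + 11.759*w^2 + 0.1812*w + 6.409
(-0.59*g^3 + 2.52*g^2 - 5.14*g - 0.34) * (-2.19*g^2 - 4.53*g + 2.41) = 1.2921*g^5 - 2.8461*g^4 - 1.5809*g^3 + 30.102*g^2 - 10.8472*g - 0.8194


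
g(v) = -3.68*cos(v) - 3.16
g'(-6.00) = 1.03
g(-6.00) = -6.69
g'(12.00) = -1.97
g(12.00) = -6.27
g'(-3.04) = -0.37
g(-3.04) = 0.50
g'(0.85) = 2.76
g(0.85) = -5.59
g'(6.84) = 1.94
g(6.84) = -6.28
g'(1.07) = 3.23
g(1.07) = -4.93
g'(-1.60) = -3.68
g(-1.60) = -3.05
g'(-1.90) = -3.48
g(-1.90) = -1.97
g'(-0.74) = -2.48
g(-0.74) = -5.88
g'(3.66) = -1.82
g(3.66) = 0.04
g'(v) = 3.68*sin(v)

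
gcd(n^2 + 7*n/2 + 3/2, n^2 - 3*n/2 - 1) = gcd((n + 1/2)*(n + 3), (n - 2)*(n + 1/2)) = n + 1/2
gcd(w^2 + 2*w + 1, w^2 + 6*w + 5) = w + 1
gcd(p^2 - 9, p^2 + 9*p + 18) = p + 3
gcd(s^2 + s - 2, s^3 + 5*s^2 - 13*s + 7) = s - 1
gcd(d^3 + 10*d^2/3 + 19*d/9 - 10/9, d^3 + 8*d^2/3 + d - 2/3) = d^2 + 5*d/3 - 2/3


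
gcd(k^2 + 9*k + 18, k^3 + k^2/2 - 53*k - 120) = k + 6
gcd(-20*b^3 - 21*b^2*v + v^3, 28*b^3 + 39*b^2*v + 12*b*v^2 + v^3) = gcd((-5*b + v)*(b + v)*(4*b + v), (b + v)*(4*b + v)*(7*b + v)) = 4*b^2 + 5*b*v + v^2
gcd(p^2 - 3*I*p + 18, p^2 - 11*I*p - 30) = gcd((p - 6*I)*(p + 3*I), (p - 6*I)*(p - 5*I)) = p - 6*I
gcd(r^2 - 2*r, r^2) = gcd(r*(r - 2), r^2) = r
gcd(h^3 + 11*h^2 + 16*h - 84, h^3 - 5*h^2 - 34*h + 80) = h - 2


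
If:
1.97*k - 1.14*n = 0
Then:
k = 0.578680203045685*n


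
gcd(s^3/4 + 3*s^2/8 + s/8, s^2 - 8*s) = s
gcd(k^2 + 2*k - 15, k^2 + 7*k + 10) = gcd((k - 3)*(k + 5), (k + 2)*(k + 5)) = k + 5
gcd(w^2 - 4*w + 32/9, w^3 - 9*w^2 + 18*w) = 1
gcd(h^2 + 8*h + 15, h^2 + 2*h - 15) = h + 5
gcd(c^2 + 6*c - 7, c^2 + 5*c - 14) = c + 7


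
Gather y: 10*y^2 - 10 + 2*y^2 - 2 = 12*y^2 - 12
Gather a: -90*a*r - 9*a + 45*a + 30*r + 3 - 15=a*(36 - 90*r) + 30*r - 12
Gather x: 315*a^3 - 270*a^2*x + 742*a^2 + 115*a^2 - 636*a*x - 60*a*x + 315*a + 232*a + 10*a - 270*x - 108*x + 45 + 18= 315*a^3 + 857*a^2 + 557*a + x*(-270*a^2 - 696*a - 378) + 63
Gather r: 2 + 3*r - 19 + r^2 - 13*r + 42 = r^2 - 10*r + 25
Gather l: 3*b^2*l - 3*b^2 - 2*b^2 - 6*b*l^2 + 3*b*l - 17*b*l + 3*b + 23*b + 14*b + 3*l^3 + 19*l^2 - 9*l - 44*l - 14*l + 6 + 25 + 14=-5*b^2 + 40*b + 3*l^3 + l^2*(19 - 6*b) + l*(3*b^2 - 14*b - 67) + 45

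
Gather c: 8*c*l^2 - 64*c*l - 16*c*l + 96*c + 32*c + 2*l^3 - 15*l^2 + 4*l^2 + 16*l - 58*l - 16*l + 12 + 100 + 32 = c*(8*l^2 - 80*l + 128) + 2*l^3 - 11*l^2 - 58*l + 144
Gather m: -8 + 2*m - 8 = 2*m - 16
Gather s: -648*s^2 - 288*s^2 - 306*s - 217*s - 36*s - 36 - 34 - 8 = -936*s^2 - 559*s - 78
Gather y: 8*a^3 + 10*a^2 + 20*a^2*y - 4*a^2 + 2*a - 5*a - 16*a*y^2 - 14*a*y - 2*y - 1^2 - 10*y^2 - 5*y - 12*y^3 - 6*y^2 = 8*a^3 + 6*a^2 - 3*a - 12*y^3 + y^2*(-16*a - 16) + y*(20*a^2 - 14*a - 7) - 1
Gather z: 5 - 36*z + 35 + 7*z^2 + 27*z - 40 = 7*z^2 - 9*z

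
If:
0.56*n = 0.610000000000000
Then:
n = 1.09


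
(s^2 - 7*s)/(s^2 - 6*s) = (s - 7)/(s - 6)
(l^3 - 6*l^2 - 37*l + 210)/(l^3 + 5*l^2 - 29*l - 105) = (l^2 - l - 42)/(l^2 + 10*l + 21)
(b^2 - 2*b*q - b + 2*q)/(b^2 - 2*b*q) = (b - 1)/b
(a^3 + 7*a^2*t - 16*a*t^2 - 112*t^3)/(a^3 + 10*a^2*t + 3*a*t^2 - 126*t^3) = (-a^2 + 16*t^2)/(-a^2 - 3*a*t + 18*t^2)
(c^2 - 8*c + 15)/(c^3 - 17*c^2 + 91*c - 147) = (c - 5)/(c^2 - 14*c + 49)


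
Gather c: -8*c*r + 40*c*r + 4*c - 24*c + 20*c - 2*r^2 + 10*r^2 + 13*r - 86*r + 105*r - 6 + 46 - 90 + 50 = 32*c*r + 8*r^2 + 32*r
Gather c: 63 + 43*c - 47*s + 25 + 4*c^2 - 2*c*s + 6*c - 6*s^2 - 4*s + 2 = 4*c^2 + c*(49 - 2*s) - 6*s^2 - 51*s + 90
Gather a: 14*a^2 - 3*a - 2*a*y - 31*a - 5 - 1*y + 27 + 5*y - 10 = 14*a^2 + a*(-2*y - 34) + 4*y + 12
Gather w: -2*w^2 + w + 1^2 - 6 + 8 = -2*w^2 + w + 3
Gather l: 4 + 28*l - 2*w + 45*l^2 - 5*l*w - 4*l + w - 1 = 45*l^2 + l*(24 - 5*w) - w + 3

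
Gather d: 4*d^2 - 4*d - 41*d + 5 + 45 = 4*d^2 - 45*d + 50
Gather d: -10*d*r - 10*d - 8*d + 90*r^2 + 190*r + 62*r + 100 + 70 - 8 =d*(-10*r - 18) + 90*r^2 + 252*r + 162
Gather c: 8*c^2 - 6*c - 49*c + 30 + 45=8*c^2 - 55*c + 75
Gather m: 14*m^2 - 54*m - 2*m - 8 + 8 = 14*m^2 - 56*m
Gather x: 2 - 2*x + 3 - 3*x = 5 - 5*x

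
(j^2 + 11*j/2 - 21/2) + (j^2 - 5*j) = 2*j^2 + j/2 - 21/2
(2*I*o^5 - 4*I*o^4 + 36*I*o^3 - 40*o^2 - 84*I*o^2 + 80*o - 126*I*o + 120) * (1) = 2*I*o^5 - 4*I*o^4 + 36*I*o^3 - 40*o^2 - 84*I*o^2 + 80*o - 126*I*o + 120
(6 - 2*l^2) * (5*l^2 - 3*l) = -10*l^4 + 6*l^3 + 30*l^2 - 18*l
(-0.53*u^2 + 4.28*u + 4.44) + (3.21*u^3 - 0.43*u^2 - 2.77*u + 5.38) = 3.21*u^3 - 0.96*u^2 + 1.51*u + 9.82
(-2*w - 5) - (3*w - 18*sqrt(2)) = -5*w - 5 + 18*sqrt(2)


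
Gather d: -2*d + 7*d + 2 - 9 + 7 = 5*d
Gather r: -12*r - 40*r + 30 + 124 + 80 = 234 - 52*r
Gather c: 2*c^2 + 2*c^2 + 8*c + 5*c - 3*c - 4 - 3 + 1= 4*c^2 + 10*c - 6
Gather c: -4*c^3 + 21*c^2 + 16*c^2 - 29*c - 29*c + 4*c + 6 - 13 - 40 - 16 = -4*c^3 + 37*c^2 - 54*c - 63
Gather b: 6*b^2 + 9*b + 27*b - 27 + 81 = 6*b^2 + 36*b + 54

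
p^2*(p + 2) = p^3 + 2*p^2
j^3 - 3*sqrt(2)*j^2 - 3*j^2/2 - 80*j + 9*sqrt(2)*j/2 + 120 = (j - 3/2)*(j - 8*sqrt(2))*(j + 5*sqrt(2))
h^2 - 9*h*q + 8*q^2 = (h - 8*q)*(h - q)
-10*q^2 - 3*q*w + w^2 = (-5*q + w)*(2*q + w)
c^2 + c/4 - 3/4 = (c - 3/4)*(c + 1)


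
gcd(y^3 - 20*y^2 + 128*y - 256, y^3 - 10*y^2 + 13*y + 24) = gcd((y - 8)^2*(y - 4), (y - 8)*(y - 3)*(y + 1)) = y - 8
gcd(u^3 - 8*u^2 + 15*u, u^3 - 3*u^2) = u^2 - 3*u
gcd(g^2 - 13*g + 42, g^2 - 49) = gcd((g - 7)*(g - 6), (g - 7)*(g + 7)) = g - 7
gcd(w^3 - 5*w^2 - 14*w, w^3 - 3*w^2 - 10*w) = w^2 + 2*w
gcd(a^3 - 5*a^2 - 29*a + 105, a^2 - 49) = a - 7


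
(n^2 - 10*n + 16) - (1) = n^2 - 10*n + 15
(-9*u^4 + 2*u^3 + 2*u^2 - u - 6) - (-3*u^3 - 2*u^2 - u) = -9*u^4 + 5*u^3 + 4*u^2 - 6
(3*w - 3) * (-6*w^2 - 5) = -18*w^3 + 18*w^2 - 15*w + 15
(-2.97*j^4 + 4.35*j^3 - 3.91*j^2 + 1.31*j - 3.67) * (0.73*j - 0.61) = -2.1681*j^5 + 4.9872*j^4 - 5.5078*j^3 + 3.3414*j^2 - 3.4782*j + 2.2387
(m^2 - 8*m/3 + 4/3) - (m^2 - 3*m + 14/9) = m/3 - 2/9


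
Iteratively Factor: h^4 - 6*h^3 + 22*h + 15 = (h + 1)*(h^3 - 7*h^2 + 7*h + 15) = (h + 1)^2*(h^2 - 8*h + 15) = (h - 5)*(h + 1)^2*(h - 3)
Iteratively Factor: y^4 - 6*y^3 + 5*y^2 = (y)*(y^3 - 6*y^2 + 5*y) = y*(y - 1)*(y^2 - 5*y) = y*(y - 5)*(y - 1)*(y)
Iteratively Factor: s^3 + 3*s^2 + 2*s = (s)*(s^2 + 3*s + 2) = s*(s + 2)*(s + 1)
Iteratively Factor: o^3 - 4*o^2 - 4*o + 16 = (o - 2)*(o^2 - 2*o - 8) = (o - 2)*(o + 2)*(o - 4)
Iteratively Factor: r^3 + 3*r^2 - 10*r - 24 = (r + 2)*(r^2 + r - 12) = (r - 3)*(r + 2)*(r + 4)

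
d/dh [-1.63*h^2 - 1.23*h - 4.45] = -3.26*h - 1.23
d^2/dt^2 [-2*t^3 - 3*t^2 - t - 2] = -12*t - 6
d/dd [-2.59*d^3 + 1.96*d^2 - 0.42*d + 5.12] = -7.77*d^2 + 3.92*d - 0.42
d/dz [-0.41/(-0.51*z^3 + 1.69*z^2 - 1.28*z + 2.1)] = (-0.6273*z^2 + 1.3858*z - 0.5248)/(0.51*z^3 - 1.69*z^2 + 1.28*z - 2.1)^2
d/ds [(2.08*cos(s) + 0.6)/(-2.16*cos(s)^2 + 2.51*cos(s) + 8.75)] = (4.4928*sin(s)^2 - 2.592*cos(s) - 21.1868)*sin(s)/(-2.16*cos(s)^2 + 2.51*cos(s) + 8.75)^2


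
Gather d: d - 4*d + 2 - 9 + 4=-3*d - 3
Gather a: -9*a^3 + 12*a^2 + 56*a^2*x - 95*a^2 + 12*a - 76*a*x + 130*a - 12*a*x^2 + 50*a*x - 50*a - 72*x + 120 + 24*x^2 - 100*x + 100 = -9*a^3 + a^2*(56*x - 83) + a*(-12*x^2 - 26*x + 92) + 24*x^2 - 172*x + 220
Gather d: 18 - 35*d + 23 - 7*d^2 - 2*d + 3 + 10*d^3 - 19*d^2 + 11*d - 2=10*d^3 - 26*d^2 - 26*d + 42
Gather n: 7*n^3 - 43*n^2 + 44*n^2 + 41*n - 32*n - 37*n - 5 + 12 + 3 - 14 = 7*n^3 + n^2 - 28*n - 4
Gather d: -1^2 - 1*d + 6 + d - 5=0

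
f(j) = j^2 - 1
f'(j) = 2*j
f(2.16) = 3.67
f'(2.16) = 4.32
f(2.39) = 4.71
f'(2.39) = 4.78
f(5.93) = 34.16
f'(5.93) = 11.86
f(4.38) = 18.18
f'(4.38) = 8.76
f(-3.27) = 9.69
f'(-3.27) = -6.54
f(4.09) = 15.73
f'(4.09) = 8.18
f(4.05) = 15.40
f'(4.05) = 8.10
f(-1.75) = 2.06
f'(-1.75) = -3.50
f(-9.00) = 80.00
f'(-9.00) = -18.00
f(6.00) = 35.00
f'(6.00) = 12.00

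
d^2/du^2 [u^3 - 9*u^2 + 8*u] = 6*u - 18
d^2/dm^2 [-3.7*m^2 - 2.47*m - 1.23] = -7.40000000000000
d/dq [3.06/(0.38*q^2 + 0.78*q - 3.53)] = (-2.3256*q - 2.3868)/(0.38*q^2 + 0.78*q - 3.53)^2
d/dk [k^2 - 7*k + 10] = 2*k - 7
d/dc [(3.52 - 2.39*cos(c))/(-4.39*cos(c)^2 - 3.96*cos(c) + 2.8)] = (10.4921*cos(c)^2 - 30.9056*cos(c) - 7.2472)*sin(c)/(19.2721*cos(c)^4 + 34.7688*cos(c)^3 - 8.9024*cos(c)^2 - 22.176*cos(c) + 7.84)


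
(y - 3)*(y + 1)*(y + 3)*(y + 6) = y^4 + 7*y^3 - 3*y^2 - 63*y - 54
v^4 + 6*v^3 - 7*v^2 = v^2*(v - 1)*(v + 7)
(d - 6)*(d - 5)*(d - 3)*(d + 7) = d^4 - 7*d^3 - 35*d^2 + 351*d - 630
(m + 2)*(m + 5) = m^2 + 7*m + 10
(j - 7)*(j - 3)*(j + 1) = j^3 - 9*j^2 + 11*j + 21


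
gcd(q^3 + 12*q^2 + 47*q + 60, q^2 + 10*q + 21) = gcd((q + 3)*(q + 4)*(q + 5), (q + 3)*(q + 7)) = q + 3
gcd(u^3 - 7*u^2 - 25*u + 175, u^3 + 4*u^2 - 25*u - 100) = u^2 - 25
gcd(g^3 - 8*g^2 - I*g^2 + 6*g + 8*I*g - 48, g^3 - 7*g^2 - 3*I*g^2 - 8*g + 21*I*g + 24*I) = g^2 + g*(-8 - 3*I) + 24*I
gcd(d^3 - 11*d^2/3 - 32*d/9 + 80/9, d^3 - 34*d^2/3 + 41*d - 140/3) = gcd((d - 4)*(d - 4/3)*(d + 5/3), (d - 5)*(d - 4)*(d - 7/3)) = d - 4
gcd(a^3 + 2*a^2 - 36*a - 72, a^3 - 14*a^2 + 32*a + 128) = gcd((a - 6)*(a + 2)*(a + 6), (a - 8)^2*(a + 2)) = a + 2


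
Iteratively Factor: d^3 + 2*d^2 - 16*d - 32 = (d + 4)*(d^2 - 2*d - 8) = (d - 4)*(d + 4)*(d + 2)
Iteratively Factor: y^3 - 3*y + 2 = (y - 1)*(y^2 + y - 2) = (y - 1)^2*(y + 2)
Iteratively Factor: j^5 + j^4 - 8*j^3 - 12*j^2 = (j + 2)*(j^4 - j^3 - 6*j^2) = (j + 2)^2*(j^3 - 3*j^2) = j*(j + 2)^2*(j^2 - 3*j) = j^2*(j + 2)^2*(j - 3)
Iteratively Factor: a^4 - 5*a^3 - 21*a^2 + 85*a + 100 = (a + 1)*(a^3 - 6*a^2 - 15*a + 100) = (a - 5)*(a + 1)*(a^2 - a - 20) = (a - 5)^2*(a + 1)*(a + 4)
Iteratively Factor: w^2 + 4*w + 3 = (w + 3)*(w + 1)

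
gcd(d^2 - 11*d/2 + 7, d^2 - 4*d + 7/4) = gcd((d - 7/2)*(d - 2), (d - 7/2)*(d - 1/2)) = d - 7/2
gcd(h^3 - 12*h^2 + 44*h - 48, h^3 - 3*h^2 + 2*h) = h - 2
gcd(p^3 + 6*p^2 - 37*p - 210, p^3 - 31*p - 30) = p^2 - p - 30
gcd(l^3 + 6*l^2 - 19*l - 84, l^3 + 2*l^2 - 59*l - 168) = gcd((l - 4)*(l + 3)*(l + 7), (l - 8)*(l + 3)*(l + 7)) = l^2 + 10*l + 21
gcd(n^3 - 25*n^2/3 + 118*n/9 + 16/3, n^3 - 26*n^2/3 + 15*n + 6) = n^2 - 17*n/3 - 2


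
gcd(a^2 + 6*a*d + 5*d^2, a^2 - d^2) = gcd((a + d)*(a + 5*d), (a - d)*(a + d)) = a + d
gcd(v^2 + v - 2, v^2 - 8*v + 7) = v - 1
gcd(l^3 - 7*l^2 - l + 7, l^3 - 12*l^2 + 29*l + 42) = l^2 - 6*l - 7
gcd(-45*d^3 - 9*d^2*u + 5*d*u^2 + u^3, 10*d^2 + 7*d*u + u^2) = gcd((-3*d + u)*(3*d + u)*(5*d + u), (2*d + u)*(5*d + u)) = 5*d + u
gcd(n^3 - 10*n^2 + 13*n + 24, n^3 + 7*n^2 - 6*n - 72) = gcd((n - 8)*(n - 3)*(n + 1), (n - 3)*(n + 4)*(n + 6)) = n - 3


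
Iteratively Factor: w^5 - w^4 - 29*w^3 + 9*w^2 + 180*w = (w)*(w^4 - w^3 - 29*w^2 + 9*w + 180) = w*(w - 5)*(w^3 + 4*w^2 - 9*w - 36) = w*(w - 5)*(w - 3)*(w^2 + 7*w + 12) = w*(w - 5)*(w - 3)*(w + 3)*(w + 4)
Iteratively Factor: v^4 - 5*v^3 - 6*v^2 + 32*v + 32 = (v + 2)*(v^3 - 7*v^2 + 8*v + 16) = (v - 4)*(v + 2)*(v^2 - 3*v - 4) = (v - 4)*(v + 1)*(v + 2)*(v - 4)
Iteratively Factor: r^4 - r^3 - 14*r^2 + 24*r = (r - 2)*(r^3 + r^2 - 12*r) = (r - 2)*(r + 4)*(r^2 - 3*r) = r*(r - 2)*(r + 4)*(r - 3)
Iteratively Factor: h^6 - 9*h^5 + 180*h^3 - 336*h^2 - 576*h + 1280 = (h + 2)*(h^5 - 11*h^4 + 22*h^3 + 136*h^2 - 608*h + 640) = (h + 2)*(h + 4)*(h^4 - 15*h^3 + 82*h^2 - 192*h + 160) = (h - 2)*(h + 2)*(h + 4)*(h^3 - 13*h^2 + 56*h - 80) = (h - 4)*(h - 2)*(h + 2)*(h + 4)*(h^2 - 9*h + 20) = (h - 4)^2*(h - 2)*(h + 2)*(h + 4)*(h - 5)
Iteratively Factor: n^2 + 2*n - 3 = (n - 1)*(n + 3)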